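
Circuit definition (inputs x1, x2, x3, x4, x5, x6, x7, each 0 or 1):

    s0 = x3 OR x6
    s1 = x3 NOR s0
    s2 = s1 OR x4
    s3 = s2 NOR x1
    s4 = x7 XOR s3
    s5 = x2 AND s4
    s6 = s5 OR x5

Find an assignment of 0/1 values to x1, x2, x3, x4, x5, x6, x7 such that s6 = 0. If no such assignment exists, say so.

s6 = s5 OR x5 must be 0, so both s5 = 0 and x5 = 0.
s5 = x2 AND s4 must be 0, so at least one of x2, s4 is 0.
Check with x1=0 x2=0 x3=0 x4=1 x5=0 x6=0 x7=0:
s0 = x3 OR x6 = 0 OR 0 = 0
s1 = x3 NOR s0 = 0 NOR 0 = 1
s2 = s1 OR x4 = 1 OR 1 = 1
s3 = s2 NOR x1 = 1 NOR 0 = 0
s4 = x7 XOR s3 = 0 XOR 0 = 0
s5 = x2 AND s4 = 0 AND 0 = 0
s6 = s5 OR x5 = 0 OR 0 = 0
So s6 = 0 as required.

x1=0 x2=0 x3=0 x4=1 x5=0 x6=0 x7=0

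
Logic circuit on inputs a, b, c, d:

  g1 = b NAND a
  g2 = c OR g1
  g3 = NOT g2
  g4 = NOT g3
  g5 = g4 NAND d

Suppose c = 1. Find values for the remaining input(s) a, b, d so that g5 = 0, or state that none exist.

g5 = g4 NAND d must be 0, so both g4 = 1 and d = 1.
Check with c = 1 and a=0, b=1, d=1:
g1 = b NAND a = 1 NAND 0 = 1
g2 = c OR g1 = 1 OR 1 = 1
g3 = NOT g2 = NOT 1 = 0
g4 = NOT g3 = NOT 0 = 1
g5 = g4 NAND d = 1 NAND 1 = 0
So g5 = 0.

a=0, b=1, d=1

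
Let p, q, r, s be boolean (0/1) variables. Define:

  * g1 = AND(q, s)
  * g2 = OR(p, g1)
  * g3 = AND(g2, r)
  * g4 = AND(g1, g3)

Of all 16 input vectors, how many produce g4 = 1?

2

g4 = AND(g1, g3) must be 1, so both g1 = 1 and g3 = 1.
g1 = AND(q, s) must be 1, so both q = 1 and s = 1.
Enumerating the 16 input combinations, 2 give g4 = 1 and 14 give g4 = 0.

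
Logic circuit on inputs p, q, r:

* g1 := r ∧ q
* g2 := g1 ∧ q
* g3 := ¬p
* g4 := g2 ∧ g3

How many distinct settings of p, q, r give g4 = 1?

g4 = g2 ∧ g3 must be 1, so both g2 = 1 and g3 = 1.
g2 = g1 ∧ q must be 1, so both g1 = 1 and q = 1.
g3 = ¬p must be 1, so p = 0.
Satisfying assignments:
  p=0, q=1, r=1

1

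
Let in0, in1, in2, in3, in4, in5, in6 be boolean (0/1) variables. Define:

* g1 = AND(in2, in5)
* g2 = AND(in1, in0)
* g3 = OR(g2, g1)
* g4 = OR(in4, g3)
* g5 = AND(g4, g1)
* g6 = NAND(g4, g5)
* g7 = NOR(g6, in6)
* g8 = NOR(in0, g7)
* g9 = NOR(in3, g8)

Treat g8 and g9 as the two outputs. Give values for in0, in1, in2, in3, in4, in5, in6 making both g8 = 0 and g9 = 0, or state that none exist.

Check with in0=1, in1=0, in2=0, in3=1, in4=0, in5=0, in6=0:
g1 = AND(in2, in5) = AND(0, 0) = 0
g2 = AND(in1, in0) = AND(0, 1) = 0
g3 = OR(g2, g1) = OR(0, 0) = 0
g4 = OR(in4, g3) = OR(0, 0) = 0
g5 = AND(g4, g1) = AND(0, 0) = 0
g6 = NAND(g4, g5) = NAND(0, 0) = 1
g7 = NOR(g6, in6) = NOR(1, 0) = 0
g8 = NOR(in0, g7) = NOR(1, 0) = 0
g9 = NOR(in3, g8) = NOR(1, 0) = 0
So g8 = 0 and g9 = 0.

in0=1, in1=0, in2=0, in3=1, in4=0, in5=0, in6=0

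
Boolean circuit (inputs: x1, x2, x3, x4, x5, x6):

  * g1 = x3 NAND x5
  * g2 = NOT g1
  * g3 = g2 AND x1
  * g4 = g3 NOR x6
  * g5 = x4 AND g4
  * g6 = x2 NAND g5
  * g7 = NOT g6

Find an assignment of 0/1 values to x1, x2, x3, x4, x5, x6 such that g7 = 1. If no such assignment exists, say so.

g7 = NOT g6 must be 1, so g6 = 0.
g6 = x2 NAND g5 must be 0, so both x2 = 1 and g5 = 1.
g5 = x4 AND g4 must be 1, so both x4 = 1 and g4 = 1.
Check with x1=1, x2=1, x3=0, x4=1, x5=1, x6=0:
g1 = x3 NAND x5 = 0 NAND 1 = 1
g2 = NOT g1 = NOT 1 = 0
g3 = g2 AND x1 = 0 AND 1 = 0
g4 = g3 NOR x6 = 0 NOR 0 = 1
g5 = x4 AND g4 = 1 AND 1 = 1
g6 = x2 NAND g5 = 1 NAND 1 = 0
g7 = NOT g6 = NOT 0 = 1
So g7 = 1 as required.

x1=1, x2=1, x3=0, x4=1, x5=1, x6=0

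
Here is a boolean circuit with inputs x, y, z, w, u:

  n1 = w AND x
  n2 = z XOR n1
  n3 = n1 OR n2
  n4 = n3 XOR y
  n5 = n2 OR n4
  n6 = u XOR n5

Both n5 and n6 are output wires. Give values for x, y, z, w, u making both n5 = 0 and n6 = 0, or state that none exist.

x=0 y=0 z=0 w=1 u=0

Check with x=0 y=0 z=0 w=1 u=0:
n1 = w AND x = 1 AND 0 = 0
n2 = z XOR n1 = 0 XOR 0 = 0
n3 = n1 OR n2 = 0 OR 0 = 0
n4 = n3 XOR y = 0 XOR 0 = 0
n5 = n2 OR n4 = 0 OR 0 = 0
n6 = u XOR n5 = 0 XOR 0 = 0
So n5 = 0 and n6 = 0.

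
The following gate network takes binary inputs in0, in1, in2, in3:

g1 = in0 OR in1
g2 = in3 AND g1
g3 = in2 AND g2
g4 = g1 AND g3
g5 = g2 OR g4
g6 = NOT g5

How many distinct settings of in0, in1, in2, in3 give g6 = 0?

g6 = NOT g5 must be 0, so g5 = 1.
g5 = g2 OR g4 must be 1, so at least one of g2, g4 is 1.
Enumerating the 16 input combinations, 6 give g6 = 0 and 10 give g6 = 1.

6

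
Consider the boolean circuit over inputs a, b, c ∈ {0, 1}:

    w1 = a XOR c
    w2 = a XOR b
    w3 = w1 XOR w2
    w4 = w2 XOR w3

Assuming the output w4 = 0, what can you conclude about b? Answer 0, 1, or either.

either

Both values of b occur among assignments with w4 = 0:
  b=0: a=0, b=0, c=0
  b=1: a=0, b=1, c=0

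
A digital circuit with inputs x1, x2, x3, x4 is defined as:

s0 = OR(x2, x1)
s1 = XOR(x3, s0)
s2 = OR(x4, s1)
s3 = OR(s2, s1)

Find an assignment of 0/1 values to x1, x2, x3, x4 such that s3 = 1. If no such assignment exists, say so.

s3 = OR(s2, s1) must be 1, so at least one of s2, s1 is 1.
Check with x1=0 x2=1 x3=1 x4=1:
s0 = OR(x2, x1) = OR(1, 0) = 1
s1 = XOR(x3, s0) = XOR(1, 1) = 0
s2 = OR(x4, s1) = OR(1, 0) = 1
s3 = OR(s2, s1) = OR(1, 0) = 1
So s3 = 1 as required.

x1=0 x2=1 x3=1 x4=1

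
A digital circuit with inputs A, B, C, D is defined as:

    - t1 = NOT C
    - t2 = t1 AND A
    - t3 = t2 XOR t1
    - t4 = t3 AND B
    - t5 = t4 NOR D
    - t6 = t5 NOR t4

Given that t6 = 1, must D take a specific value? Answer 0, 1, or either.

t6 = t5 NOR t4 must be 1, so both t5 = 0 and t4 = 0.
t5 = t4 NOR D must be 0, so at least one of t4, D is 1.
Every assignment with t6 = 1 has D = 1; there are 7 such assignment(s).

1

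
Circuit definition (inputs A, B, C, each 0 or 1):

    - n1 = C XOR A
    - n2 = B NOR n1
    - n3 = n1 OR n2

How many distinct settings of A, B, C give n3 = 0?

2

n3 = n1 OR n2 must be 0, so both n1 = 0 and n2 = 0.
n1 = C XOR A must be 0, so C and A are equal.
Satisfying assignments:
  A=0, B=1, C=0
  A=1, B=1, C=1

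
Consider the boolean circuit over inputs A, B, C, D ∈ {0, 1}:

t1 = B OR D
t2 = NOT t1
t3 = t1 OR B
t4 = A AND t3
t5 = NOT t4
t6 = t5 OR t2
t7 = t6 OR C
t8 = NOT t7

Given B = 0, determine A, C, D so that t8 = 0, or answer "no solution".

Check with B = 0 and A=1, C=0, D=0:
t1 = B OR D = 0 OR 0 = 0
t2 = NOT t1 = NOT 0 = 1
t3 = t1 OR B = 0 OR 0 = 0
t4 = A AND t3 = 1 AND 0 = 0
t5 = NOT t4 = NOT 0 = 1
t6 = t5 OR t2 = 1 OR 1 = 1
t7 = t6 OR C = 1 OR 0 = 1
t8 = NOT t7 = NOT 1 = 0
So t8 = 0.

A=1, C=0, D=0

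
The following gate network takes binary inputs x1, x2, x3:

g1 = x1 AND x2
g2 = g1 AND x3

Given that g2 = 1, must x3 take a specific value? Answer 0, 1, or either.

g2 = g1 AND x3 must be 1, so both g1 = 1 and x3 = 1.
g1 = x1 AND x2 must be 1, so both x1 = 1 and x2 = 1.
Every assignment with g2 = 1 has x3 = 1; there are 1 such assignment(s).
  x1=1, x2=1, x3=1

1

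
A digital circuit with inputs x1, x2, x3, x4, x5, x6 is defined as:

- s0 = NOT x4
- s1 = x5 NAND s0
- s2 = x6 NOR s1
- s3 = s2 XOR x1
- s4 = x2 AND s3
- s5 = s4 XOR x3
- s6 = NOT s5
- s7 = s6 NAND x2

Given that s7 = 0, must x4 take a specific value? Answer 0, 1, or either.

either

Both values of x4 occur among assignments with s7 = 0:
  x4=0: x1=0, x2=1, x3=0, x4=0, x5=0, x6=0
  x4=1: x1=0, x2=1, x3=0, x4=1, x5=0, x6=0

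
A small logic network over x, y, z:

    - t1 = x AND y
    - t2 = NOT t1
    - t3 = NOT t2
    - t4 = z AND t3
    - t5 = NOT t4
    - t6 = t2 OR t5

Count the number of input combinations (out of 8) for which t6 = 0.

1

t6 = t2 OR t5 must be 0, so both t2 = 0 and t5 = 0.
t2 = NOT t1 must be 0, so t1 = 1.
Enumerating the 8 input combinations, 1 give t6 = 0 and 7 give t6 = 1.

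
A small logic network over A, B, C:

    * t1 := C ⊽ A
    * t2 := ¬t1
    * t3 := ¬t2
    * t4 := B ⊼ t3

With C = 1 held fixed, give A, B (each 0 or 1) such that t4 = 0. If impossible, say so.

With C = 1 fixed, none of the 4 settings of A, B give t4 = 0.
For example, with A=1, B=1:
t1 = C ⊽ A = 1 ⊽ 1 = 0
t2 = ¬t1 = ¬0 = 1
t3 = ¬t2 = ¬1 = 0
t4 = B ⊼ t3 = 1 ⊼ 0 = 1
giving t4 = 1 ≠ 0.

no solution exists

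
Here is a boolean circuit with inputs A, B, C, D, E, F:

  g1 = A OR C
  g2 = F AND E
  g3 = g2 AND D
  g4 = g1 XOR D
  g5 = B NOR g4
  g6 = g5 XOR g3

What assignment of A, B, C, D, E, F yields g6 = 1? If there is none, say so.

A=0, B=0, C=0, D=0, E=0, F=1

g6 = g5 XOR g3 must be 1, so g5 and g3 differ.
Check with A=0, B=0, C=0, D=0, E=0, F=1:
g1 = A OR C = 0 OR 0 = 0
g2 = F AND E = 1 AND 0 = 0
g3 = g2 AND D = 0 AND 0 = 0
g4 = g1 XOR D = 0 XOR 0 = 0
g5 = B NOR g4 = 0 NOR 0 = 1
g6 = g5 XOR g3 = 1 XOR 0 = 1
So g6 = 1 as required.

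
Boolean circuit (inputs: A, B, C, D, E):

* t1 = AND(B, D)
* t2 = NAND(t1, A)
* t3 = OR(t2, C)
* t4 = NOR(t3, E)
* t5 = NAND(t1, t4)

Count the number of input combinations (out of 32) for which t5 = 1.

t5 = NAND(t1, t4) must be 1, so at least one of t1, t4 is 0.
Enumerating the 32 input combinations, 31 give t5 = 1 and 1 give t5 = 0.

31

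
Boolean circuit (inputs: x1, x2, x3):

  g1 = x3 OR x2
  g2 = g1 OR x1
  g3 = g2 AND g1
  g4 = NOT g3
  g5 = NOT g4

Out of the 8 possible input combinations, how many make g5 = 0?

g5 = NOT g4 must be 0, so g4 = 1.
g4 = NOT g3 must be 1, so g3 = 0.
Satisfying assignments:
  x1=0, x2=0, x3=0
  x1=1, x2=0, x3=0

2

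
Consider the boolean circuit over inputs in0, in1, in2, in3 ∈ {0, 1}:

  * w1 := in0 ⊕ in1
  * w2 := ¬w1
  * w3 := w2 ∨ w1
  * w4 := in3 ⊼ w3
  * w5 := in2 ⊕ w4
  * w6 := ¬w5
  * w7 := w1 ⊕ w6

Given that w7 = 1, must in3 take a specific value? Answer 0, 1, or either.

Both values of in3 occur among assignments with w7 = 1:
  in3=0: in0=0, in1=0, in2=1, in3=0
  in3=1: in0=0, in1=0, in2=0, in3=1

either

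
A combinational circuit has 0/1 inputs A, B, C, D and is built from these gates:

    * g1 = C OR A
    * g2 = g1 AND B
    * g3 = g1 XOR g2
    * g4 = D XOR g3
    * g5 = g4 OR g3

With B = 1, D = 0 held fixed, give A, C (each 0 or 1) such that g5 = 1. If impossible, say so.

With B = 1, D = 0 fixed, none of the 4 settings of A, C give g5 = 1.
For example, with A=1, C=1:
g1 = C OR A = 1 OR 1 = 1
g2 = g1 AND B = 1 AND 1 = 1
g3 = g1 XOR g2 = 1 XOR 1 = 0
g4 = D XOR g3 = 0 XOR 0 = 0
g5 = g4 OR g3 = 0 OR 0 = 0
giving g5 = 0 ≠ 1.

no solution exists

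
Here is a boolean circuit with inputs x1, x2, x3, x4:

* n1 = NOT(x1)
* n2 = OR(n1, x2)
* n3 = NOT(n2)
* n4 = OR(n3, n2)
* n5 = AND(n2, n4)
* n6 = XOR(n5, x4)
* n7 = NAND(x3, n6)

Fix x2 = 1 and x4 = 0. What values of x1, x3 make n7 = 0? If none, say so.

x1=1 x3=1

n7 = NAND(x3, n6) must be 0, so both x3 = 1 and n6 = 1.
n6 = XOR(n5, x4) must be 1, so n5 and x4 differ.
Check with x2 = 1 and x4 = 0 and x1=1, x3=1:
n1 = NOT(x1) = NOT 1 = 0
n2 = OR(n1, x2) = OR(0, 1) = 1
n3 = NOT(n2) = NOT 1 = 0
n4 = OR(n3, n2) = OR(0, 1) = 1
n5 = AND(n2, n4) = AND(1, 1) = 1
n6 = XOR(n5, x4) = XOR(1, 0) = 1
n7 = NAND(x3, n6) = NAND(1, 1) = 0
So n7 = 0.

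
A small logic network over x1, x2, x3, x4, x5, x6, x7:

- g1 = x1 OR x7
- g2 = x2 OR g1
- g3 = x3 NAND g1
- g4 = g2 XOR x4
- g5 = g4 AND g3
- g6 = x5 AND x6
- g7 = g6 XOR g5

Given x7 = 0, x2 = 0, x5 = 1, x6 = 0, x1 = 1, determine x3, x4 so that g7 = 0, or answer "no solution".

x3=0, x4=1

g7 = g6 XOR g5 must be 0, so g6 and g5 are equal.
Check with x7 = 0, x2 = 0, x5 = 1, x6 = 0, x1 = 1 and x3=0, x4=1:
g1 = x1 OR x7 = 1 OR 0 = 1
g2 = x2 OR g1 = 0 OR 1 = 1
g3 = x3 NAND g1 = 0 NAND 1 = 1
g4 = g2 XOR x4 = 1 XOR 1 = 0
g5 = g4 AND g3 = 0 AND 1 = 0
g6 = x5 AND x6 = 1 AND 0 = 0
g7 = g6 XOR g5 = 0 XOR 0 = 0
So g7 = 0.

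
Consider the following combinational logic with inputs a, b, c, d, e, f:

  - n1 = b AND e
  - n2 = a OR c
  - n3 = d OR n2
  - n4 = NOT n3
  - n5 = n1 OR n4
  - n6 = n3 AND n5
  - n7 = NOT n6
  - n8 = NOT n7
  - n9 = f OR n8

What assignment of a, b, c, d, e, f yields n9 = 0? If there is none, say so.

a=1, b=1, c=0, d=0, e=0, f=0

Check with a=1, b=1, c=0, d=0, e=0, f=0:
n1 = b AND e = 1 AND 0 = 0
n2 = a OR c = 1 OR 0 = 1
n3 = d OR n2 = 0 OR 1 = 1
n4 = NOT n3 = NOT 1 = 0
n5 = n1 OR n4 = 0 OR 0 = 0
n6 = n3 AND n5 = 1 AND 0 = 0
n7 = NOT n6 = NOT 0 = 1
n8 = NOT n7 = NOT 1 = 0
n9 = f OR n8 = 0 OR 0 = 0
So n9 = 0 as required.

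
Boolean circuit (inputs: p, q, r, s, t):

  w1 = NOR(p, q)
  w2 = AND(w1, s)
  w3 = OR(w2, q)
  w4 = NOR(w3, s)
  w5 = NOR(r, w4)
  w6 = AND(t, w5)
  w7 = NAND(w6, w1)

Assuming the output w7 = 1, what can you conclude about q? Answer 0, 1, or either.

Both values of q occur among assignments with w7 = 1:
  q=0: p=0, q=0, r=0, s=0, t=0
  q=1: p=0, q=1, r=0, s=0, t=0

either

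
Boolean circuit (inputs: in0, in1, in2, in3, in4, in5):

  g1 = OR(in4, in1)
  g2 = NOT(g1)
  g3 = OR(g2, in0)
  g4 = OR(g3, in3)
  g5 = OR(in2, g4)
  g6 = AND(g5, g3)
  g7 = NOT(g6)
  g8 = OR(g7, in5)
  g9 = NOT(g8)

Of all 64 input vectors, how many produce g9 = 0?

44

g9 = NOT(g8) must be 0, so g8 = 1.
g8 = OR(g7, in5) must be 1, so at least one of g7, in5 is 1.
Enumerating the 64 input combinations, 44 give g9 = 0 and 20 give g9 = 1.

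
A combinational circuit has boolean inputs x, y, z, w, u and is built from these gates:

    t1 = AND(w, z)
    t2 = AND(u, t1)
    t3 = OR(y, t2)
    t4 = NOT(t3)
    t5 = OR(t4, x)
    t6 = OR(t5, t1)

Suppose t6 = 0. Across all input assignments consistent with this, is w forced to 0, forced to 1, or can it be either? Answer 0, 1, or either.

Both values of w occur among assignments with t6 = 0:
  w=0: x=0, y=1, z=0, w=0, u=0
  w=1: x=0, y=1, z=0, w=1, u=0

either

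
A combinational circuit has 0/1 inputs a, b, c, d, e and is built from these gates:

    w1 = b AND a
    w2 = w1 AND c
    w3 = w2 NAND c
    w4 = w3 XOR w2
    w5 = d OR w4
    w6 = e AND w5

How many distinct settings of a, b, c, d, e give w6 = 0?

16

w6 = e AND w5 must be 0, so at least one of e, w5 is 0.
Enumerating the 32 input combinations, 16 give w6 = 0 and 16 give w6 = 1.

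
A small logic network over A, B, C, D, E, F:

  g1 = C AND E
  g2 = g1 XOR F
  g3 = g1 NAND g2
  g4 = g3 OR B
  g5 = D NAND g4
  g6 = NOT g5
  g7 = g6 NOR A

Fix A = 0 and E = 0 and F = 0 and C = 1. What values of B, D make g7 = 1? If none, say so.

B=0, D=0

g7 = g6 NOR A must be 1, so both g6 = 0 and A = 0.
Check with A = 0 and E = 0 and F = 0 and C = 1 and B=0, D=0:
g1 = C AND E = 1 AND 0 = 0
g2 = g1 XOR F = 0 XOR 0 = 0
g3 = g1 NAND g2 = 0 NAND 0 = 1
g4 = g3 OR B = 1 OR 0 = 1
g5 = D NAND g4 = 0 NAND 1 = 1
g6 = NOT g5 = NOT 1 = 0
g7 = g6 NOR A = 0 NOR 0 = 1
So g7 = 1.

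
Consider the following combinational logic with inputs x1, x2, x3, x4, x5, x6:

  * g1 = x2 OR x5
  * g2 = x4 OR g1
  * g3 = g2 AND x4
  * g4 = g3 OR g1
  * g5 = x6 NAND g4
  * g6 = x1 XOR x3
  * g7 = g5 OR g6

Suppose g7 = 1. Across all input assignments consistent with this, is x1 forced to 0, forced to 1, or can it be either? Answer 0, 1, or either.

either

Both values of x1 occur among assignments with g7 = 1:
  x1=0: x1=0, x2=0, x3=0, x4=0, x5=0, x6=0
  x1=1: x1=1, x2=0, x3=0, x4=0, x5=0, x6=0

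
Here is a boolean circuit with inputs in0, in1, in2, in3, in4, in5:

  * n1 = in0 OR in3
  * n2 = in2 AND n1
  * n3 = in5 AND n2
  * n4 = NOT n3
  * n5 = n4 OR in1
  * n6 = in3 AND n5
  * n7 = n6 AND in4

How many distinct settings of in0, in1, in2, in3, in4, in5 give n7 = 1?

14

n7 = n6 AND in4 must be 1, so both n6 = 1 and in4 = 1.
Enumerating the 64 input combinations, 14 give n7 = 1 and 50 give n7 = 0.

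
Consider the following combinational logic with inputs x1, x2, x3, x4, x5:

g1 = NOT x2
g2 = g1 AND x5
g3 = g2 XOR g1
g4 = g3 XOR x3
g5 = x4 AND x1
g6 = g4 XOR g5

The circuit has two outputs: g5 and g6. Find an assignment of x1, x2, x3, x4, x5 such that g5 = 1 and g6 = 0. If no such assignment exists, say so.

x1=1 x2=0 x3=1 x4=1 x5=1

Check with x1=1 x2=0 x3=1 x4=1 x5=1:
g1 = NOT x2 = NOT 0 = 1
g2 = g1 AND x5 = 1 AND 1 = 1
g3 = g2 XOR g1 = 1 XOR 1 = 0
g4 = g3 XOR x3 = 0 XOR 1 = 1
g5 = x4 AND x1 = 1 AND 1 = 1
g6 = g4 XOR g5 = 1 XOR 1 = 0
So g5 = 1 and g6 = 0.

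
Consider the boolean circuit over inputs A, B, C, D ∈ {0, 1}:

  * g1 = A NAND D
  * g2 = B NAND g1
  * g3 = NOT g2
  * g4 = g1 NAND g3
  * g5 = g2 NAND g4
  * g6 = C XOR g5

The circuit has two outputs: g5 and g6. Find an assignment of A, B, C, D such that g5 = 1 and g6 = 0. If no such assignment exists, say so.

A=0, B=1, C=1, D=1

Check with A=0, B=1, C=1, D=1:
g1 = A NAND D = 0 NAND 1 = 1
g2 = B NAND g1 = 1 NAND 1 = 0
g3 = NOT g2 = NOT 0 = 1
g4 = g1 NAND g3 = 1 NAND 1 = 0
g5 = g2 NAND g4 = 0 NAND 0 = 1
g6 = C XOR g5 = 1 XOR 1 = 0
So g5 = 1 and g6 = 0.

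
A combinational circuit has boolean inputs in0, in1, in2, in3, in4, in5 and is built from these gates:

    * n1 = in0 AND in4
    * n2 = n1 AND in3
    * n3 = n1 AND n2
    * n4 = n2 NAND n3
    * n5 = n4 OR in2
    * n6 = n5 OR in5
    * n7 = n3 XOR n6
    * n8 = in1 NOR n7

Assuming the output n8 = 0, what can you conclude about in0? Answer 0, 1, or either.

either

Both values of in0 occur among assignments with n8 = 0:
  in0=0: in0=0, in1=0, in2=0, in3=0, in4=0, in5=0
  in0=1: in0=1, in1=0, in2=0, in3=0, in4=0, in5=0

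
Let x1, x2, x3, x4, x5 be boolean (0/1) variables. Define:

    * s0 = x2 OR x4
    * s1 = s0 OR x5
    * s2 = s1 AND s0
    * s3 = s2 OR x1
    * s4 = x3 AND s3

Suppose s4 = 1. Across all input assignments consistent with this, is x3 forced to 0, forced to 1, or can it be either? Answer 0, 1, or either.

1

s4 = x3 AND s3 must be 1, so both x3 = 1 and s3 = 1.
s3 = s2 OR x1 must be 1, so at least one of s2, x1 is 1.
Every assignment with s4 = 1 has x3 = 1; there are 14 such assignment(s).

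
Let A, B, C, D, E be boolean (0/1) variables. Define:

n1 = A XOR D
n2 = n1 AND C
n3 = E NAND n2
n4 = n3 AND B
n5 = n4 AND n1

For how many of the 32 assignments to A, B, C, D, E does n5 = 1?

6

n5 = n4 AND n1 must be 1, so both n4 = 1 and n1 = 1.
n4 = n3 AND B must be 1, so both n3 = 1 and B = 1.
n1 = A XOR D must be 1, so A and D differ.
Enumerating the 32 input combinations, 6 give n5 = 1 and 26 give n5 = 0.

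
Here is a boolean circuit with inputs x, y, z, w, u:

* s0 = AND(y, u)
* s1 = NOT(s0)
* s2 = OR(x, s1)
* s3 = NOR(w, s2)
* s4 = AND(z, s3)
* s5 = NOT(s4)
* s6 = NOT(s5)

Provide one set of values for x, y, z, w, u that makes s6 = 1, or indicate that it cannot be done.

s6 = NOT(s5) must be 1, so s5 = 0.
s5 = NOT(s4) must be 0, so s4 = 1.
s4 = AND(z, s3) must be 1, so both z = 1 and s3 = 1.
Check with x=0 y=1 z=1 w=0 u=1:
s0 = AND(y, u) = AND(1, 1) = 1
s1 = NOT(s0) = NOT 1 = 0
s2 = OR(x, s1) = OR(0, 0) = 0
s3 = NOR(w, s2) = NOR(0, 0) = 1
s4 = AND(z, s3) = AND(1, 1) = 1
s5 = NOT(s4) = NOT 1 = 0
s6 = NOT(s5) = NOT 0 = 1
So s6 = 1 as required.

x=0 y=1 z=1 w=0 u=1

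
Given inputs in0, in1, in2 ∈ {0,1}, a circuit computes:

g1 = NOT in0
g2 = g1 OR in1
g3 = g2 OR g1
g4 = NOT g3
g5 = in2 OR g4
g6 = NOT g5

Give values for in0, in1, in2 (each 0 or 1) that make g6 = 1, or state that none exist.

g6 = NOT g5 must be 1, so g5 = 0.
g5 = in2 OR g4 must be 0, so both in2 = 0 and g4 = 0.
g4 = NOT g3 must be 0, so g3 = 1.
Check with in0=1, in1=1, in2=0:
g1 = NOT in0 = NOT 1 = 0
g2 = g1 OR in1 = 0 OR 1 = 1
g3 = g2 OR g1 = 1 OR 0 = 1
g4 = NOT g3 = NOT 1 = 0
g5 = in2 OR g4 = 0 OR 0 = 0
g6 = NOT g5 = NOT 0 = 1
So g6 = 1 as required.

in0=1, in1=1, in2=0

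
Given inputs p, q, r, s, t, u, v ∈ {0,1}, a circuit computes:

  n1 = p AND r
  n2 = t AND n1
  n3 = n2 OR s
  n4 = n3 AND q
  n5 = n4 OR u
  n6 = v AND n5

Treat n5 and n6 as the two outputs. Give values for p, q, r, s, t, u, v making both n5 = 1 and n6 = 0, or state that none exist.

p=0, q=1, r=1, s=0, t=1, u=1, v=0

Check with p=0, q=1, r=1, s=0, t=1, u=1, v=0:
n1 = p AND r = 0 AND 1 = 0
n2 = t AND n1 = 1 AND 0 = 0
n3 = n2 OR s = 0 OR 0 = 0
n4 = n3 AND q = 0 AND 1 = 0
n5 = n4 OR u = 0 OR 1 = 1
n6 = v AND n5 = 0 AND 1 = 0
So n5 = 1 and n6 = 0.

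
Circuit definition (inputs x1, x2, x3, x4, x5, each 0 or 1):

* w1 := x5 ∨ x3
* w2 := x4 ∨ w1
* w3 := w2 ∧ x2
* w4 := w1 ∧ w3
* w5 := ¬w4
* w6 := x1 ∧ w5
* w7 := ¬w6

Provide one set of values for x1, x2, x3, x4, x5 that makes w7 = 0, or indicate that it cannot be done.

x1=1 x2=0 x3=0 x4=0 x5=1

w7 = ¬w6 must be 0, so w6 = 1.
w6 = x1 ∧ w5 must be 1, so both x1 = 1 and w5 = 1.
Check with x1=1 x2=0 x3=0 x4=0 x5=1:
w1 = x5 ∨ x3 = 1 ∨ 0 = 1
w2 = x4 ∨ w1 = 0 ∨ 1 = 1
w3 = w2 ∧ x2 = 1 ∧ 0 = 0
w4 = w1 ∧ w3 = 1 ∧ 0 = 0
w5 = ¬w4 = ¬0 = 1
w6 = x1 ∧ w5 = 1 ∧ 1 = 1
w7 = ¬w6 = ¬1 = 0
So w7 = 0 as required.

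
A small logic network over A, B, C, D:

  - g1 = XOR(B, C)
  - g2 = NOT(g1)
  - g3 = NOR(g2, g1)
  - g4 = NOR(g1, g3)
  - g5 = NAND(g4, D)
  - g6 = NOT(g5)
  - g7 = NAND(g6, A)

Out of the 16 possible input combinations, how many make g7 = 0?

g7 = NAND(g6, A) must be 0, so both g6 = 1 and A = 1.
Satisfying assignments:
  A=1, B=0, C=0, D=1
  A=1, B=1, C=1, D=1

2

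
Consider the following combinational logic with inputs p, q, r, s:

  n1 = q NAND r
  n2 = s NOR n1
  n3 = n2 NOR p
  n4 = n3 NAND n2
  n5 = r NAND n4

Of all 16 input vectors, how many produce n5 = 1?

n5 = r NAND n4 must be 1, so at least one of r, n4 is 0.
Enumerating the 16 input combinations, 8 give n5 = 1 and 8 give n5 = 0.

8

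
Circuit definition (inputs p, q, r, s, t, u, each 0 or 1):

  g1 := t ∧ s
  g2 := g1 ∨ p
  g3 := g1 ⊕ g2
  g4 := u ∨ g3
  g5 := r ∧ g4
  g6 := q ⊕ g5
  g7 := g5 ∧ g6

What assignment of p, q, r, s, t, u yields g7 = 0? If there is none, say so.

g7 = g5 ∧ g6 must be 0, so at least one of g5, g6 is 0.
Check with p=0 q=0 r=1 s=0 t=1 u=0:
g1 = t ∧ s = 1 ∧ 0 = 0
g2 = g1 ∨ p = 0 ∨ 0 = 0
g3 = g1 ⊕ g2 = 0 ⊕ 0 = 0
g4 = u ∨ g3 = 0 ∨ 0 = 0
g5 = r ∧ g4 = 1 ∧ 0 = 0
g6 = q ⊕ g5 = 0 ⊕ 0 = 0
g7 = g5 ∧ g6 = 0 ∧ 0 = 0
So g7 = 0 as required.

p=0 q=0 r=1 s=0 t=1 u=0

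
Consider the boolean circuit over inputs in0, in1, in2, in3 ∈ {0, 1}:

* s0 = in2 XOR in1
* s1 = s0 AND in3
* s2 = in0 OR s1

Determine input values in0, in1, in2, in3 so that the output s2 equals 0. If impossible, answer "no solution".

in0=0, in1=0, in2=1, in3=0

s2 = in0 OR s1 must be 0, so both in0 = 0 and s1 = 0.
s1 = s0 AND in3 must be 0, so at least one of s0, in3 is 0.
Check with in0=0, in1=0, in2=1, in3=0:
s0 = in2 XOR in1 = 1 XOR 0 = 1
s1 = s0 AND in3 = 1 AND 0 = 0
s2 = in0 OR s1 = 0 OR 0 = 0
So s2 = 0 as required.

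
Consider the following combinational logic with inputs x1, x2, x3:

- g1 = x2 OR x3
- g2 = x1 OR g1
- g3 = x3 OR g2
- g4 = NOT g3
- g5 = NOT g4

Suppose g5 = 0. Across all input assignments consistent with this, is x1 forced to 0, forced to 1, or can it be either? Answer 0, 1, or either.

g5 = NOT g4 must be 0, so g4 = 1.
Every assignment with g5 = 0 has x1 = 0; there are 1 such assignment(s).
  x1=0, x2=0, x3=0

0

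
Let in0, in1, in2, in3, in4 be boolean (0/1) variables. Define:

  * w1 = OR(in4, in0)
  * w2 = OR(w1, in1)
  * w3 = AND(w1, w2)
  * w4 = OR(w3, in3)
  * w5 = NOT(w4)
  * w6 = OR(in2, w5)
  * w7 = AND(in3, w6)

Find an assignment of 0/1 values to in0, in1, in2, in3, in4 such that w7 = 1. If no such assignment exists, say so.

w7 = AND(in3, w6) must be 1, so both in3 = 1 and w6 = 1.
w6 = OR(in2, w5) must be 1, so at least one of in2, w5 is 1.
Check with in0=1, in1=0, in2=1, in3=1, in4=0:
w1 = OR(in4, in0) = OR(0, 1) = 1
w2 = OR(w1, in1) = OR(1, 0) = 1
w3 = AND(w1, w2) = AND(1, 1) = 1
w4 = OR(w3, in3) = OR(1, 1) = 1
w5 = NOT(w4) = NOT 1 = 0
w6 = OR(in2, w5) = OR(1, 0) = 1
w7 = AND(in3, w6) = AND(1, 1) = 1
So w7 = 1 as required.

in0=1, in1=0, in2=1, in3=1, in4=0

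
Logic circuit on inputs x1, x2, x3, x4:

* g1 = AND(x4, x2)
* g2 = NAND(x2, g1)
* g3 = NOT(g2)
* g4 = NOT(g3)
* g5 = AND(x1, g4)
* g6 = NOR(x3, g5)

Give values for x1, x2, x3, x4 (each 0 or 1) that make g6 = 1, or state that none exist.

x1=0, x2=0, x3=0, x4=1

g6 = NOR(x3, g5) must be 1, so both x3 = 0 and g5 = 0.
Check with x1=0, x2=0, x3=0, x4=1:
g1 = AND(x4, x2) = AND(1, 0) = 0
g2 = NAND(x2, g1) = NAND(0, 0) = 1
g3 = NOT(g2) = NOT 1 = 0
g4 = NOT(g3) = NOT 0 = 1
g5 = AND(x1, g4) = AND(0, 1) = 0
g6 = NOR(x3, g5) = NOR(0, 0) = 1
So g6 = 1 as required.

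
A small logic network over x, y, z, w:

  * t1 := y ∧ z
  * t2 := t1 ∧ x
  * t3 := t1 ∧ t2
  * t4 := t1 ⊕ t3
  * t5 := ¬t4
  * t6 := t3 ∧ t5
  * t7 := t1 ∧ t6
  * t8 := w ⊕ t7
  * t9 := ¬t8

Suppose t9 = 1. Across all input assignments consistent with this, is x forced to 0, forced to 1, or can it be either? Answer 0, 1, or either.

either

Both values of x occur among assignments with t9 = 1:
  x=0: x=0, y=0, z=0, w=0
  x=1: x=1, y=0, z=0, w=0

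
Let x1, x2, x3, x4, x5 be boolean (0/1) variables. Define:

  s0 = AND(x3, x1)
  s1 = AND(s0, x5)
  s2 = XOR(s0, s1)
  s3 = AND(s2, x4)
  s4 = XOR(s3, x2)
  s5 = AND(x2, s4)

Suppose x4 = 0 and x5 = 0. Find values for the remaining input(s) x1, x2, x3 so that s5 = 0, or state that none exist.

Check with x4 = 0 and x5 = 0 and x1=0, x2=0, x3=0:
s0 = AND(x3, x1) = AND(0, 0) = 0
s1 = AND(s0, x5) = AND(0, 0) = 0
s2 = XOR(s0, s1) = XOR(0, 0) = 0
s3 = AND(s2, x4) = AND(0, 0) = 0
s4 = XOR(s3, x2) = XOR(0, 0) = 0
s5 = AND(x2, s4) = AND(0, 0) = 0
So s5 = 0.

x1=0 x2=0 x3=0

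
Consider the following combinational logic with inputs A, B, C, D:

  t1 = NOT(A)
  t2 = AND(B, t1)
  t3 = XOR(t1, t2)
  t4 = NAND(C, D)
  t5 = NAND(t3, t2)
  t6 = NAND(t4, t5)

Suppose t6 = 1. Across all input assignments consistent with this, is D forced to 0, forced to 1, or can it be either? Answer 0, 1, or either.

1

t6 = NAND(t4, t5) must be 1, so at least one of t4, t5 is 0.
Every assignment with t6 = 1 has D = 1; there are 4 such assignment(s).
  A=0, B=0, C=1, D=1
  A=0, B=1, C=1, D=1
  A=1, B=0, C=1, D=1
  A=1, B=1, C=1, D=1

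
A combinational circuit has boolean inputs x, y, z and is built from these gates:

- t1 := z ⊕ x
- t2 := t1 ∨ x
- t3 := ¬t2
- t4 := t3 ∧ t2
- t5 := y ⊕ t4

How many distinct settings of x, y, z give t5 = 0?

t5 = y ⊕ t4 must be 0, so y and t4 are equal.
Enumerating the 8 input combinations, 4 give t5 = 0 and 4 give t5 = 1.

4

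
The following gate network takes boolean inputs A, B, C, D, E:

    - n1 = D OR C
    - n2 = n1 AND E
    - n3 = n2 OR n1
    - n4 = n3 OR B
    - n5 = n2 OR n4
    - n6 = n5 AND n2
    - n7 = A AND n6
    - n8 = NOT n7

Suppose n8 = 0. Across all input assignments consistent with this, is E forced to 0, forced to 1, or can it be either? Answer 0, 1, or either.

n8 = NOT n7 must be 0, so n7 = 1.
Every assignment with n8 = 0 has E = 1; there are 6 such assignment(s).

1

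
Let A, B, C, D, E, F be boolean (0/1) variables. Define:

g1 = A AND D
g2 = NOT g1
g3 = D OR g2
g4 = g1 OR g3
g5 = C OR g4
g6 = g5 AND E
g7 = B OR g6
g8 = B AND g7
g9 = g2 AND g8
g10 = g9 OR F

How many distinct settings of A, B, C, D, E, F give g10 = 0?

g10 = g9 OR F must be 0, so both g9 = 0 and F = 0.
Enumerating the 64 input combinations, 20 give g10 = 0 and 44 give g10 = 1.

20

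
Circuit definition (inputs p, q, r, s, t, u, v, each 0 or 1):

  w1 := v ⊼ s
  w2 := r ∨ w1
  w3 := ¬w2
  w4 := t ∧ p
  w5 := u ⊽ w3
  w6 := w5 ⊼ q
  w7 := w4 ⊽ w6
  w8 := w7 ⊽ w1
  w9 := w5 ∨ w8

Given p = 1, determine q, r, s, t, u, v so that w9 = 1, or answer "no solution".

Check with p = 1 and q=0, r=1, s=0, t=1, u=0, v=0:
w1 = v ⊼ s = 0 ⊼ 0 = 1
w2 = r ∨ w1 = 1 ∨ 1 = 1
w3 = ¬w2 = ¬1 = 0
w4 = t ∧ p = 1 ∧ 1 = 1
w5 = u ⊽ w3 = 0 ⊽ 0 = 1
w6 = w5 ⊼ q = 1 ⊼ 0 = 1
w7 = w4 ⊽ w6 = 1 ⊽ 1 = 0
w8 = w7 ⊽ w1 = 0 ⊽ 1 = 0
w9 = w5 ∨ w8 = 1 ∨ 0 = 1
So w9 = 1.

q=0, r=1, s=0, t=1, u=0, v=0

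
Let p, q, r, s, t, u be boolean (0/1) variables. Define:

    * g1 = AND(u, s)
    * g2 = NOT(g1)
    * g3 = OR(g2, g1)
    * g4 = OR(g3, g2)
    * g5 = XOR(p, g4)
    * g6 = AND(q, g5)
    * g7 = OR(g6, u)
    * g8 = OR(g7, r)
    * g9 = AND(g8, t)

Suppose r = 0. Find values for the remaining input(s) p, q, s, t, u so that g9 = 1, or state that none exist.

p=1, q=1, s=0, t=1, u=1

g9 = AND(g8, t) must be 1, so both g8 = 1 and t = 1.
Check with r = 0 and p=1, q=1, s=0, t=1, u=1:
g1 = AND(u, s) = AND(1, 0) = 0
g2 = NOT(g1) = NOT 0 = 1
g3 = OR(g2, g1) = OR(1, 0) = 1
g4 = OR(g3, g2) = OR(1, 1) = 1
g5 = XOR(p, g4) = XOR(1, 1) = 0
g6 = AND(q, g5) = AND(1, 0) = 0
g7 = OR(g6, u) = OR(0, 1) = 1
g8 = OR(g7, r) = OR(1, 0) = 1
g9 = AND(g8, t) = AND(1, 1) = 1
So g9 = 1.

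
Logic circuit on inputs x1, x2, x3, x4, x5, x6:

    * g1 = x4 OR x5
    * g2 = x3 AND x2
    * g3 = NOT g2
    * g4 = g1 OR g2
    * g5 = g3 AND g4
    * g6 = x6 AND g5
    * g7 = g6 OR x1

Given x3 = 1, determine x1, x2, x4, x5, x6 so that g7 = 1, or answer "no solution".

g7 = g6 OR x1 must be 1, so at least one of g6, x1 is 1.
Check with x3 = 1 and x1=1, x2=1, x4=1, x5=1, x6=1:
g1 = x4 OR x5 = 1 OR 1 = 1
g2 = x3 AND x2 = 1 AND 1 = 1
g3 = NOT g2 = NOT 1 = 0
g4 = g1 OR g2 = 1 OR 1 = 1
g5 = g3 AND g4 = 0 AND 1 = 0
g6 = x6 AND g5 = 1 AND 0 = 0
g7 = g6 OR x1 = 0 OR 1 = 1
So g7 = 1.

x1=1 x2=1 x4=1 x5=1 x6=1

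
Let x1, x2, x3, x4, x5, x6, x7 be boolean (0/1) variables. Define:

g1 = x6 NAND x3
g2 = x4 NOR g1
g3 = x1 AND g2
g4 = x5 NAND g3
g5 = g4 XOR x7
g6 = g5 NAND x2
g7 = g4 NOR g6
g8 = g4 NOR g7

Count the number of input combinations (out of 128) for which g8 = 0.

125

g8 = g4 NOR g7 must be 0, so at least one of g4, g7 is 1.
Enumerating the 128 input combinations, 125 give g8 = 0 and 3 give g8 = 1.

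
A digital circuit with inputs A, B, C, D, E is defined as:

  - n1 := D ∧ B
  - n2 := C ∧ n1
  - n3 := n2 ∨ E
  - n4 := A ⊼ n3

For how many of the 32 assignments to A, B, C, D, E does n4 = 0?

n4 = A ⊼ n3 must be 0, so both A = 1 and n3 = 1.
n3 = n2 ∨ E must be 1, so at least one of n2, E is 1.
Enumerating the 32 input combinations, 9 give n4 = 0 and 23 give n4 = 1.

9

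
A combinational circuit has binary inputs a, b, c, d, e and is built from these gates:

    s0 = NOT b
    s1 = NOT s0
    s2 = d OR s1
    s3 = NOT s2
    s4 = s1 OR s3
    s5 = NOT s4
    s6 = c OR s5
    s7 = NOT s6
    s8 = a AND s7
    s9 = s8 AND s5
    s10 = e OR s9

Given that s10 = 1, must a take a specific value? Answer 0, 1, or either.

Both values of a occur among assignments with s10 = 1:
  a=0: a=0, b=0, c=0, d=0, e=1
  a=1: a=1, b=0, c=0, d=0, e=1

either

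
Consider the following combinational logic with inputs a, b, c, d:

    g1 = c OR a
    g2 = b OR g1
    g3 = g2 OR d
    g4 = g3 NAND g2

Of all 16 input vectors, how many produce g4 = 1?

2

g4 = g3 NAND g2 must be 1, so at least one of g3, g2 is 0.
Satisfying assignments:
  a=0, b=0, c=0, d=0
  a=0, b=0, c=0, d=1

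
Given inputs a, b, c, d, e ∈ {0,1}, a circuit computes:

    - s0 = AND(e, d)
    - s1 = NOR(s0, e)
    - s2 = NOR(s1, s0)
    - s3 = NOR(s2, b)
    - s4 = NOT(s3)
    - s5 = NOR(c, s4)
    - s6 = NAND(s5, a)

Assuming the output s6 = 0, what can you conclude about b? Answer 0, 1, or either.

s6 = NAND(s5, a) must be 0, so both s5 = 1 and a = 1.
Every assignment with s6 = 0 has b = 0; there are 3 such assignment(s).
  a=1, b=0, c=0, d=0, e=0
  a=1, b=0, c=0, d=1, e=0
  a=1, b=0, c=0, d=1, e=1

0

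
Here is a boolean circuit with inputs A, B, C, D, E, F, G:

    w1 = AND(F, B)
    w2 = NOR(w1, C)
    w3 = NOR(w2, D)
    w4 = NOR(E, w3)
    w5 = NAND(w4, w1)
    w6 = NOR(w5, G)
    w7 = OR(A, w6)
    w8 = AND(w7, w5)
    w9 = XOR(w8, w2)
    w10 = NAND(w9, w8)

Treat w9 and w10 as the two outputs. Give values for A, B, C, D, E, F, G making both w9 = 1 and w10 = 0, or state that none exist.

Check with A=1, B=1, C=0, D=0, E=0, F=1, G=1:
w1 = AND(F, B) = AND(1, 1) = 1
w2 = NOR(w1, C) = NOR(1, 0) = 0
w3 = NOR(w2, D) = NOR(0, 0) = 1
w4 = NOR(E, w3) = NOR(0, 1) = 0
w5 = NAND(w4, w1) = NAND(0, 1) = 1
w6 = NOR(w5, G) = NOR(1, 1) = 0
w7 = OR(A, w6) = OR(1, 0) = 1
w8 = AND(w7, w5) = AND(1, 1) = 1
w9 = XOR(w8, w2) = XOR(1, 0) = 1
w10 = NAND(w9, w8) = NAND(1, 1) = 0
So w9 = 1 and w10 = 0.

A=1, B=1, C=0, D=0, E=0, F=1, G=1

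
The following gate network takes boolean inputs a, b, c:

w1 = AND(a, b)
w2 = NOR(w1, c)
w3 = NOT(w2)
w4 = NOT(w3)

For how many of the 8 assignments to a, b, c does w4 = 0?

w4 = NOT(w3) must be 0, so w3 = 1.
Satisfying assignments:
  a=0, b=0, c=1
  a=0, b=1, c=1
  a=1, b=0, c=1
  a=1, b=1, c=0
  a=1, b=1, c=1

5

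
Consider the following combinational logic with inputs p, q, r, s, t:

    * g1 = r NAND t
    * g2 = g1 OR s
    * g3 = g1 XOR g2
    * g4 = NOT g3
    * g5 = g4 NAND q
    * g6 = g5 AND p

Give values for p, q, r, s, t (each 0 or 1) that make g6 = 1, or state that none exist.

p=1, q=0, r=0, s=1, t=1

g6 = g5 AND p must be 1, so both g5 = 1 and p = 1.
Check with p=1, q=0, r=0, s=1, t=1:
g1 = r NAND t = 0 NAND 1 = 1
g2 = g1 OR s = 1 OR 1 = 1
g3 = g1 XOR g2 = 1 XOR 1 = 0
g4 = NOT g3 = NOT 0 = 1
g5 = g4 NAND q = 1 NAND 0 = 1
g6 = g5 AND p = 1 AND 1 = 1
So g6 = 1 as required.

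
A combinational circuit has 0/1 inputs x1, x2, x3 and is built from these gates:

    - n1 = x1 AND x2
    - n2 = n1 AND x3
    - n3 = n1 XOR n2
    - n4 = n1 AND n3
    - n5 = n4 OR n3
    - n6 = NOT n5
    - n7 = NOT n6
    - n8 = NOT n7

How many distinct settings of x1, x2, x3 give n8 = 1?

7

n8 = NOT n7 must be 1, so n7 = 0.
Enumerating the 8 input combinations, 7 give n8 = 1 and 1 give n8 = 0.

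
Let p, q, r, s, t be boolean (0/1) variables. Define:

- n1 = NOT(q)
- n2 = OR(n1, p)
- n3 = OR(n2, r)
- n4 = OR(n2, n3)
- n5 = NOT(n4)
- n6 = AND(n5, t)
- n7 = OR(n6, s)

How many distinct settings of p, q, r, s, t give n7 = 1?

n7 = OR(n6, s) must be 1, so at least one of n6, s is 1.
Enumerating the 32 input combinations, 17 give n7 = 1 and 15 give n7 = 0.

17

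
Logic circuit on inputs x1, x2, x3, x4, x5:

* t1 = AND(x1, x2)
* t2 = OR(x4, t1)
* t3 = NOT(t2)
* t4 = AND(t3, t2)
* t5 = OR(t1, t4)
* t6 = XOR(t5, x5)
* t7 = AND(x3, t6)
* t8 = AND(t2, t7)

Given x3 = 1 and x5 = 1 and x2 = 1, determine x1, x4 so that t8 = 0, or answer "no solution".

x1=1, x4=0

Check with x3 = 1 and x5 = 1 and x2 = 1 and x1=1, x4=0:
t1 = AND(x1, x2) = AND(1, 1) = 1
t2 = OR(x4, t1) = OR(0, 1) = 1
t3 = NOT(t2) = NOT 1 = 0
t4 = AND(t3, t2) = AND(0, 1) = 0
t5 = OR(t1, t4) = OR(1, 0) = 1
t6 = XOR(t5, x5) = XOR(1, 1) = 0
t7 = AND(x3, t6) = AND(1, 0) = 0
t8 = AND(t2, t7) = AND(1, 0) = 0
So t8 = 0.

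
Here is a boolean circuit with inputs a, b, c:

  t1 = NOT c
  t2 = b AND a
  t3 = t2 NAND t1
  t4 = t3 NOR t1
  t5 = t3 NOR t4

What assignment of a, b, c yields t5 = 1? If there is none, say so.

a=1, b=1, c=0

t5 = t3 NOR t4 must be 1, so both t3 = 0 and t4 = 0.
t3 = t2 NAND t1 must be 0, so both t2 = 1 and t1 = 1.
Check with a=1, b=1, c=0:
t1 = NOT c = NOT 0 = 1
t2 = b AND a = 1 AND 1 = 1
t3 = t2 NAND t1 = 1 NAND 1 = 0
t4 = t3 NOR t1 = 0 NOR 1 = 0
t5 = t3 NOR t4 = 0 NOR 0 = 1
So t5 = 1 as required.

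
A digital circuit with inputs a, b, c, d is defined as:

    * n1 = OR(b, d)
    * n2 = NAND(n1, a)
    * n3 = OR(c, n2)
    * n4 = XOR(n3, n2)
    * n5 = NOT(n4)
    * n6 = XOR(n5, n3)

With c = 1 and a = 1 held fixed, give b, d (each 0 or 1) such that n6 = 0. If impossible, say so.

b=0, d=0

n6 = XOR(n5, n3) must be 0, so n5 and n3 are equal.
Check with c = 1 and a = 1 and b=0, d=0:
n1 = OR(b, d) = OR(0, 0) = 0
n2 = NAND(n1, a) = NAND(0, 1) = 1
n3 = OR(c, n2) = OR(1, 1) = 1
n4 = XOR(n3, n2) = XOR(1, 1) = 0
n5 = NOT(n4) = NOT 0 = 1
n6 = XOR(n5, n3) = XOR(1, 1) = 0
So n6 = 0.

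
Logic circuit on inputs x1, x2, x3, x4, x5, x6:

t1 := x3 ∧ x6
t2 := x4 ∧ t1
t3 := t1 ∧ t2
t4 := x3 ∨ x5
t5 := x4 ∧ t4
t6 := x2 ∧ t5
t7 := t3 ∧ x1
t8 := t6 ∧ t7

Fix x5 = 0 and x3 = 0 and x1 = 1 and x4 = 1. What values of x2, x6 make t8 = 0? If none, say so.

t8 = t6 ∧ t7 must be 0, so at least one of t6, t7 is 0.
Check with x5 = 0 and x3 = 0 and x1 = 1 and x4 = 1 and x2=1, x6=1:
t1 = x3 ∧ x6 = 0 ∧ 1 = 0
t2 = x4 ∧ t1 = 1 ∧ 0 = 0
t3 = t1 ∧ t2 = 0 ∧ 0 = 0
t4 = x3 ∨ x5 = 0 ∨ 0 = 0
t5 = x4 ∧ t4 = 1 ∧ 0 = 0
t6 = x2 ∧ t5 = 1 ∧ 0 = 0
t7 = t3 ∧ x1 = 0 ∧ 1 = 0
t8 = t6 ∧ t7 = 0 ∧ 0 = 0
So t8 = 0.

x2=1, x6=1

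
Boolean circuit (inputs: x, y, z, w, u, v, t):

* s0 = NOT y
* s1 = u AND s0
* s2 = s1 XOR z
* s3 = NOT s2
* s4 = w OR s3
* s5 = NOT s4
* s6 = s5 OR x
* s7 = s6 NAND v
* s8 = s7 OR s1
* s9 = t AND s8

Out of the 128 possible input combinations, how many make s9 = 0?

79

s9 = t AND s8 must be 0, so at least one of t, s8 is 0.
Enumerating the 128 input combinations, 79 give s9 = 0 and 49 give s9 = 1.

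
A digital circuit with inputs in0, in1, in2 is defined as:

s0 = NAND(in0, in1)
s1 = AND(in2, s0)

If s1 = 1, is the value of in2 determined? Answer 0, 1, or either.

1

s1 = AND(in2, s0) must be 1, so both in2 = 1 and s0 = 1.
s0 = NAND(in0, in1) must be 1, so at least one of in0, in1 is 0.
Every assignment with s1 = 1 has in2 = 1; there are 3 such assignment(s).
  in0=0, in1=0, in2=1
  in0=0, in1=1, in2=1
  in0=1, in1=0, in2=1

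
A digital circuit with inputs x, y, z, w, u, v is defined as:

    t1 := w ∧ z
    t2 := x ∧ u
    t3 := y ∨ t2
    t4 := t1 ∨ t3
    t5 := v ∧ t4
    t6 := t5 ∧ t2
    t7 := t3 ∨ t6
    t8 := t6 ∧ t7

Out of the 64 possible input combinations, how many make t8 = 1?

8

t8 = t6 ∧ t7 must be 1, so both t6 = 1 and t7 = 1.
t6 = t5 ∧ t2 must be 1, so both t5 = 1 and t2 = 1.
t7 = t3 ∨ t6 must be 1, so at least one of t3, t6 is 1.
Enumerating the 64 input combinations, 8 give t8 = 1 and 56 give t8 = 0.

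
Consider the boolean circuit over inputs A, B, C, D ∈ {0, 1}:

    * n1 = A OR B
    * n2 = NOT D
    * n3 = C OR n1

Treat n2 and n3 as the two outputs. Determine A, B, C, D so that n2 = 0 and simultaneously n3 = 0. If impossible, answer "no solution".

A=0 B=0 C=0 D=1

Check with A=0 B=0 C=0 D=1:
n1 = A OR B = 0 OR 0 = 0
n2 = NOT D = NOT 1 = 0
n3 = C OR n1 = 0 OR 0 = 0
So n2 = 0 and n3 = 0.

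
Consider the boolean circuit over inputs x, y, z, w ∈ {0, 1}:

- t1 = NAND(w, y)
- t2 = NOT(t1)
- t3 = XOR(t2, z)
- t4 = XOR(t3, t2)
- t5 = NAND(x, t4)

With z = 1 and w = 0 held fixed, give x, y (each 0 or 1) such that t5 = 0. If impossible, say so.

x=1 y=0

Check with z = 1 and w = 0 and x=1, y=0:
t1 = NAND(w, y) = NAND(0, 0) = 1
t2 = NOT(t1) = NOT 1 = 0
t3 = XOR(t2, z) = XOR(0, 1) = 1
t4 = XOR(t3, t2) = XOR(1, 0) = 1
t5 = NAND(x, t4) = NAND(1, 1) = 0
So t5 = 0.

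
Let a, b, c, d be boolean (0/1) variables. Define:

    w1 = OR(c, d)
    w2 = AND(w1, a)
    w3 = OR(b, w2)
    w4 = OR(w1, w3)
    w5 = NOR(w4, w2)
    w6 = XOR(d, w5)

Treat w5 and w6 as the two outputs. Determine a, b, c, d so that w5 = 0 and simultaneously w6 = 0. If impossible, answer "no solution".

a=0, b=1, c=0, d=0

Check with a=0, b=1, c=0, d=0:
w1 = OR(c, d) = OR(0, 0) = 0
w2 = AND(w1, a) = AND(0, 0) = 0
w3 = OR(b, w2) = OR(1, 0) = 1
w4 = OR(w1, w3) = OR(0, 1) = 1
w5 = NOR(w4, w2) = NOR(1, 0) = 0
w6 = XOR(d, w5) = XOR(0, 0) = 0
So w5 = 0 and w6 = 0.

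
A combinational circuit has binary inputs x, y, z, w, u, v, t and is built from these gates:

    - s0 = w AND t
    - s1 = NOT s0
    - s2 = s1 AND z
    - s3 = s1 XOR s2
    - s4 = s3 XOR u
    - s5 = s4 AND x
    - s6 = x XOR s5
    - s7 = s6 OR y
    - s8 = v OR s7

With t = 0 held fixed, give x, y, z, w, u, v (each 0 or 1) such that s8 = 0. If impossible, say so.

s8 = v OR s7 must be 0, so both v = 0 and s7 = 0.
s7 = s6 OR y must be 0, so both s6 = 0 and y = 0.
Check with t = 0 and x=1, y=0, z=1, w=0, u=1, v=0:
s0 = w AND t = 0 AND 0 = 0
s1 = NOT s0 = NOT 0 = 1
s2 = s1 AND z = 1 AND 1 = 1
s3 = s1 XOR s2 = 1 XOR 1 = 0
s4 = s3 XOR u = 0 XOR 1 = 1
s5 = s4 AND x = 1 AND 1 = 1
s6 = x XOR s5 = 1 XOR 1 = 0
s7 = s6 OR y = 0 OR 0 = 0
s8 = v OR s7 = 0 OR 0 = 0
So s8 = 0.

x=1, y=0, z=1, w=0, u=1, v=0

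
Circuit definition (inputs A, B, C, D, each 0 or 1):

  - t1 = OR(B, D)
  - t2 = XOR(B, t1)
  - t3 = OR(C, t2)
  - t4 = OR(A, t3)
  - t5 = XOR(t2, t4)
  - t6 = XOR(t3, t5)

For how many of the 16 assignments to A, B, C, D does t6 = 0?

9

t6 = XOR(t3, t5) must be 0, so t3 and t5 are equal.
Enumerating the 16 input combinations, 9 give t6 = 0 and 7 give t6 = 1.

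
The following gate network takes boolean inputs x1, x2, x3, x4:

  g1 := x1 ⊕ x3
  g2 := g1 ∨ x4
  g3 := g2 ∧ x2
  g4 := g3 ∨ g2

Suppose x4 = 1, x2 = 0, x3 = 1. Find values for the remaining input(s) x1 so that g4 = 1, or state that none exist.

g4 = g3 ∨ g2 must be 1, so at least one of g3, g2 is 1.
Check with x4 = 1, x2 = 0, x3 = 1 and x1=1:
g1 = x1 ⊕ x3 = 1 ⊕ 1 = 0
g2 = g1 ∨ x4 = 0 ∨ 1 = 1
g3 = g2 ∧ x2 = 1 ∧ 0 = 0
g4 = g3 ∨ g2 = 0 ∨ 1 = 1
So g4 = 1.

x1=1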